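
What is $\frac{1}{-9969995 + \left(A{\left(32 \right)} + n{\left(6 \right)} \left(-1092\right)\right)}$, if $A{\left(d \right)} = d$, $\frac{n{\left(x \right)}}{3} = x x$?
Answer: $- \frac{1}{10087899} \approx -9.9129 \cdot 10^{-8}$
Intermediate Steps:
$n{\left(x \right)} = 3 x^{2}$ ($n{\left(x \right)} = 3 x x = 3 x^{2}$)
$\frac{1}{-9969995 + \left(A{\left(32 \right)} + n{\left(6 \right)} \left(-1092\right)\right)} = \frac{1}{-9969995 + \left(32 + 3 \cdot 6^{2} \left(-1092\right)\right)} = \frac{1}{-9969995 + \left(32 + 3 \cdot 36 \left(-1092\right)\right)} = \frac{1}{-9969995 + \left(32 + 108 \left(-1092\right)\right)} = \frac{1}{-9969995 + \left(32 - 117936\right)} = \frac{1}{-9969995 - 117904} = \frac{1}{-10087899} = - \frac{1}{10087899}$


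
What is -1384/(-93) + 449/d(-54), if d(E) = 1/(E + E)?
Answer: -4508372/93 ≈ -48477.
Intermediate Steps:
d(E) = 1/(2*E)
-1384/(-93) + 449/d(-54) = -1384/(-93) + 449/(((½)/(-54))) = -1384*(-1/93) + 449/(((½)*(-1/54))) = 1384/93 + 449/(-1/108) = 1384/93 + 449*(-108) = 1384/93 - 48492 = -4508372/93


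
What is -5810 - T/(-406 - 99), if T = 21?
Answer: -2934029/505 ≈ -5810.0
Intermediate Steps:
-5810 - T/(-406 - 99) = -5810 - 21/(-406 - 99) = -5810 - 21/(-505) = -5810 - (-1)*21/505 = -5810 - 1*(-21/505) = -5810 + 21/505 = -2934029/505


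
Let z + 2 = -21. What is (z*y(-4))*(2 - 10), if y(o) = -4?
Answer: -736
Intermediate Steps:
z = -23 (z = -2 - 21 = -23)
(z*y(-4))*(2 - 10) = (-23*(-4))*(2 - 10) = 92*(-8) = -736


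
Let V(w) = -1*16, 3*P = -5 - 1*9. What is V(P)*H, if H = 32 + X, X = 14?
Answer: -736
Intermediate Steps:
P = -14/3 (P = (-5 - 1*9)/3 = (-5 - 9)/3 = (1/3)*(-14) = -14/3 ≈ -4.6667)
V(w) = -16
H = 46 (H = 32 + 14 = 46)
V(P)*H = -16*46 = -736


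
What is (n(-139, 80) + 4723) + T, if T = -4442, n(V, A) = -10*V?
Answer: 1671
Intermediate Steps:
(n(-139, 80) + 4723) + T = (-10*(-139) + 4723) - 4442 = (1390 + 4723) - 4442 = 6113 - 4442 = 1671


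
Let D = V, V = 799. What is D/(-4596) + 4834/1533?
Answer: 6997399/2348556 ≈ 2.9794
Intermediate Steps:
D = 799
D/(-4596) + 4834/1533 = 799/(-4596) + 4834/1533 = 799*(-1/4596) + 4834*(1/1533) = -799/4596 + 4834/1533 = 6997399/2348556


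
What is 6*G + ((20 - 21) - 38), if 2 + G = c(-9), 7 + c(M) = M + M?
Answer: -201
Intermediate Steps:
c(M) = -7 + 2*M (c(M) = -7 + (M + M) = -7 + 2*M)
G = -27 (G = -2 + (-7 + 2*(-9)) = -2 + (-7 - 18) = -2 - 25 = -27)
6*G + ((20 - 21) - 38) = 6*(-27) + ((20 - 21) - 38) = -162 + (-1 - 38) = -162 - 39 = -201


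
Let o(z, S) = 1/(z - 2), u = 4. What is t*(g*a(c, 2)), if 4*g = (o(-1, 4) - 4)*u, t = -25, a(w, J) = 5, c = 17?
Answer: 1625/3 ≈ 541.67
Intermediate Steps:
o(z, S) = 1/(-2 + z)
g = -13/3 (g = ((1/(-2 - 1) - 4)*4)/4 = ((1/(-3) - 4)*4)/4 = ((-⅓ - 4)*4)/4 = (-13/3*4)/4 = (¼)*(-52/3) = -13/3 ≈ -4.3333)
t*(g*a(c, 2)) = -(-325)*5/3 = -25*(-65/3) = 1625/3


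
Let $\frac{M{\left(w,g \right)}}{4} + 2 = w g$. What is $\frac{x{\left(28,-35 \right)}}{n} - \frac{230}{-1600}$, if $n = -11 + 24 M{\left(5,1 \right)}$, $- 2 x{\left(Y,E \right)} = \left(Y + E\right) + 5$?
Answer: $\frac{6531}{44320} \approx 0.14736$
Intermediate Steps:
$M{\left(w,g \right)} = -8 + 4 g w$ ($M{\left(w,g \right)} = -8 + 4 w g = -8 + 4 g w$)
$x{\left(Y,E \right)} = - \frac{5}{2} - \frac{E}{2} - \frac{Y}{2}$ ($x{\left(Y,E \right)} = - \frac{\left(Y + E\right) + 5}{2} = - \frac{\left(E + Y\right) + 5}{2} = - \frac{5 + E + Y}{2} = - \frac{5}{2} - \frac{E}{2} - \frac{Y}{2}$)
$n = 277$ ($n = -11 + 24 \left(-8 + 4 \cdot 1 \cdot 5\right) = -11 + 24 \left(-8 + 20\right) = -11 + 24 \cdot 12 = -11 + 288 = 277$)
$\frac{x{\left(28,-35 \right)}}{n} - \frac{230}{-1600} = \frac{- \frac{5}{2} - - \frac{35}{2} - 14}{277} - \frac{230}{-1600} = \left(- \frac{5}{2} + \frac{35}{2} - 14\right) \frac{1}{277} - - \frac{23}{160} = 1 \cdot \frac{1}{277} + \frac{23}{160} = \frac{1}{277} + \frac{23}{160} = \frac{6531}{44320}$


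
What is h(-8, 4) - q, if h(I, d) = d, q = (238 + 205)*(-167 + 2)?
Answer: 73099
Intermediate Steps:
q = -73095 (q = 443*(-165) = -73095)
h(-8, 4) - q = 4 - 1*(-73095) = 4 + 73095 = 73099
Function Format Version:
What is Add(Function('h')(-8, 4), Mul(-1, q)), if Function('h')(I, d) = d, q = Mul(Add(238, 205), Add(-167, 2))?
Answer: 73099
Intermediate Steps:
q = -73095 (q = Mul(443, -165) = -73095)
Add(Function('h')(-8, 4), Mul(-1, q)) = Add(4, Mul(-1, -73095)) = Add(4, 73095) = 73099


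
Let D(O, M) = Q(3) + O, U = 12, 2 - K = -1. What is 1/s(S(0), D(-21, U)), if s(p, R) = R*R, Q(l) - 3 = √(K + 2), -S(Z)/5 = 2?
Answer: (18 - √5)⁻² ≈ 0.0040241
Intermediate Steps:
K = 3 (K = 2 - 1*(-1) = 2 + 1 = 3)
S(Z) = -10 (S(Z) = -5*2 = -10)
Q(l) = 3 + √5 (Q(l) = 3 + √(3 + 2) = 3 + √5)
D(O, M) = 3 + O + √5 (D(O, M) = (3 + √5) + O = 3 + O + √5)
s(p, R) = R²
1/s(S(0), D(-21, U)) = 1/((3 - 21 + √5)²) = 1/((-18 + √5)²) = (-18 + √5)⁻²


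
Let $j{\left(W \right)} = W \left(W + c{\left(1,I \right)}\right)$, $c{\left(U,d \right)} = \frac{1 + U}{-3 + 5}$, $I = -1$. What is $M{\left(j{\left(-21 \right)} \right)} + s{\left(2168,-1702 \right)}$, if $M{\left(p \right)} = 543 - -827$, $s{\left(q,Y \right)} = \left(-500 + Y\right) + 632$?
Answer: $-200$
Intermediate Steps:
$s{\left(q,Y \right)} = 132 + Y$
$c{\left(U,d \right)} = \frac{1}{2} + \frac{U}{2}$ ($c{\left(U,d \right)} = \frac{1 + U}{2} = \left(1 + U\right) \frac{1}{2} = \frac{1}{2} + \frac{U}{2}$)
$j{\left(W \right)} = W \left(1 + W\right)$ ($j{\left(W \right)} = W \left(W + \left(\frac{1}{2} + \frac{1}{2} \cdot 1\right)\right) = W \left(W + \left(\frac{1}{2} + \frac{1}{2}\right)\right) = W \left(W + 1\right) = W \left(1 + W\right)$)
$M{\left(p \right)} = 1370$ ($M{\left(p \right)} = 543 + 827 = 1370$)
$M{\left(j{\left(-21 \right)} \right)} + s{\left(2168,-1702 \right)} = 1370 + \left(132 - 1702\right) = 1370 - 1570 = -200$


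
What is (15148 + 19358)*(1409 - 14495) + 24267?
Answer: -451521249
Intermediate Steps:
(15148 + 19358)*(1409 - 14495) + 24267 = 34506*(-13086) + 24267 = -451545516 + 24267 = -451521249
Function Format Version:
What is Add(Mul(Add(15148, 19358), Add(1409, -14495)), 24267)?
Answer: -451521249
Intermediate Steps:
Add(Mul(Add(15148, 19358), Add(1409, -14495)), 24267) = Add(Mul(34506, -13086), 24267) = Add(-451545516, 24267) = -451521249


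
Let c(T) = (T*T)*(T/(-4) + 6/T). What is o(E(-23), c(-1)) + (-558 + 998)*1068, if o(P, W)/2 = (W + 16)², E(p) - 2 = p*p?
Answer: 3761041/8 ≈ 4.7013e+5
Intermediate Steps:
E(p) = 2 + p² (E(p) = 2 + p*p = 2 + p²)
c(T) = T²*(6/T - T/4) (c(T) = T²*(T*(-¼) + 6/T) = T²*(-T/4 + 6/T) = T²*(6/T - T/4))
o(P, W) = 2*(16 + W)² (o(P, W) = 2*(W + 16)² = 2*(16 + W)²)
o(E(-23), c(-1)) + (-558 + 998)*1068 = 2*(16 + (¼)*(-1)*(24 - 1*(-1)²))² + (-558 + 998)*1068 = 2*(16 + (¼)*(-1)*(24 - 1*1))² + 440*1068 = 2*(16 + (¼)*(-1)*(24 - 1))² + 469920 = 2*(16 + (¼)*(-1)*23)² + 469920 = 2*(16 - 23/4)² + 469920 = 2*(41/4)² + 469920 = 2*(1681/16) + 469920 = 1681/8 + 469920 = 3761041/8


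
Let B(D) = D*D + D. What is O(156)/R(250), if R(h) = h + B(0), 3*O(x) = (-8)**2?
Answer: 32/375 ≈ 0.085333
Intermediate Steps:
B(D) = D + D**2 (B(D) = D**2 + D = D + D**2)
O(x) = 64/3 (O(x) = (1/3)*(-8)**2 = (1/3)*64 = 64/3)
R(h) = h (R(h) = h + 0*(1 + 0) = h + 0*1 = h + 0 = h)
O(156)/R(250) = (64/3)/250 = (64/3)*(1/250) = 32/375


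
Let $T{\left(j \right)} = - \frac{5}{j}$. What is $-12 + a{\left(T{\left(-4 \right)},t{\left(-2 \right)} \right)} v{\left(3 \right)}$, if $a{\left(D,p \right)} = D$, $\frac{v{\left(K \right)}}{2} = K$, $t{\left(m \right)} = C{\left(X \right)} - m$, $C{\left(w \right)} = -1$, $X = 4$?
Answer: $- \frac{9}{2} \approx -4.5$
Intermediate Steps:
$t{\left(m \right)} = -1 - m$
$v{\left(K \right)} = 2 K$
$-12 + a{\left(T{\left(-4 \right)},t{\left(-2 \right)} \right)} v{\left(3 \right)} = -12 + - \frac{5}{-4} \cdot 2 \cdot 3 = -12 + \left(-5\right) \left(- \frac{1}{4}\right) 6 = -12 + \frac{5}{4} \cdot 6 = -12 + \frac{15}{2} = - \frac{9}{2}$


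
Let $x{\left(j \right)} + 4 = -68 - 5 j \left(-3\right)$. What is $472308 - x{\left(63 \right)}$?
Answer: $471435$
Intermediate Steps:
$x{\left(j \right)} = -72 + 15 j$ ($x{\left(j \right)} = -4 - \left(68 + 5 j \left(-3\right)\right) = -4 - \left(68 - 15 j\right) = -4 + \left(-68 + 15 j\right) = -72 + 15 j$)
$472308 - x{\left(63 \right)} = 472308 - \left(-72 + 15 \cdot 63\right) = 472308 - \left(-72 + 945\right) = 472308 - 873 = 471435$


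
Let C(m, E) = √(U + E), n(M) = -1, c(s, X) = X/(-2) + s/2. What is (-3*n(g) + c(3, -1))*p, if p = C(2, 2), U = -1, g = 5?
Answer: 5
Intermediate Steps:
c(s, X) = s/2 - X/2 (c(s, X) = X*(-½) + s*(½) = -X/2 + s/2 = s/2 - X/2)
C(m, E) = √(-1 + E)
p = 1 (p = √(-1 + 2) = √1 = 1)
(-3*n(g) + c(3, -1))*p = (-3*(-1) + ((½)*3 - ½*(-1)))*1 = (3 + (3/2 + ½))*1 = (3 + 2)*1 = 5*1 = 5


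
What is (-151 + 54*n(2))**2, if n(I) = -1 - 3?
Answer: 134689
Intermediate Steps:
n(I) = -4
(-151 + 54*n(2))**2 = (-151 + 54*(-4))**2 = (-151 - 216)**2 = (-367)**2 = 134689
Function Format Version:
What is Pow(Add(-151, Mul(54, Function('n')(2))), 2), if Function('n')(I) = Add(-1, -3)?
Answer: 134689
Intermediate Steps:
Function('n')(I) = -4
Pow(Add(-151, Mul(54, Function('n')(2))), 2) = Pow(Add(-151, Mul(54, -4)), 2) = Pow(Add(-151, -216), 2) = Pow(-367, 2) = 134689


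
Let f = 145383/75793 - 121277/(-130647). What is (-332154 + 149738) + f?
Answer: -1806278408399074/9902128071 ≈ -1.8241e+5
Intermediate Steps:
f = 28185800462/9902128071 (f = 145383*(1/75793) - 121277*(-1/130647) = 145383/75793 + 121277/130647 = 28185800462/9902128071 ≈ 2.8464)
(-332154 + 149738) + f = (-332154 + 149738) + 28185800462/9902128071 = -182416 + 28185800462/9902128071 = -1806278408399074/9902128071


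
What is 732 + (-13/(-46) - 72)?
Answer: 30373/46 ≈ 660.28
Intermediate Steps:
732 + (-13/(-46) - 72) = 732 + (-1/46*(-13) - 72) = 732 + (13/46 - 72) = 732 - 3299/46 = 30373/46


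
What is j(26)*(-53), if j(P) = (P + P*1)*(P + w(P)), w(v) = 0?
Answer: -71656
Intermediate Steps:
j(P) = 2*P² (j(P) = (P + P*1)*(P + 0) = (P + P)*P = (2*P)*P = 2*P²)
j(26)*(-53) = (2*26²)*(-53) = (2*676)*(-53) = 1352*(-53) = -71656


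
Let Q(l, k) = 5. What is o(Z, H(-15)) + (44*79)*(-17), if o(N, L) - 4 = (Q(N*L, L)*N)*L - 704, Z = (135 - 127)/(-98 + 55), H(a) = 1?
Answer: -2571096/43 ≈ -59793.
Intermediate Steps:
Z = -8/43 (Z = 8/(-43) = 8*(-1/43) = -8/43 ≈ -0.18605)
o(N, L) = -700 + 5*L*N (o(N, L) = 4 + ((5*N)*L - 704) = 4 + (5*L*N - 704) = 4 + (-704 + 5*L*N) = -700 + 5*L*N)
o(Z, H(-15)) + (44*79)*(-17) = (-700 + 5*1*(-8/43)) + (44*79)*(-17) = (-700 - 40/43) + 3476*(-17) = -30140/43 - 59092 = -2571096/43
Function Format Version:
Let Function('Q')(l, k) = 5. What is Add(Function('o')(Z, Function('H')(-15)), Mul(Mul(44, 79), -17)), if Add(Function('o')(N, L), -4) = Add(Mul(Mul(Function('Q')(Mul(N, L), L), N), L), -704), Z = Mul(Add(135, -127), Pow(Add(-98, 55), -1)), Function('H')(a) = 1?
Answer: Rational(-2571096, 43) ≈ -59793.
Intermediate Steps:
Z = Rational(-8, 43) (Z = Mul(8, Pow(-43, -1)) = Mul(8, Rational(-1, 43)) = Rational(-8, 43) ≈ -0.18605)
Function('o')(N, L) = Add(-700, Mul(5, L, N)) (Function('o')(N, L) = Add(4, Add(Mul(Mul(5, N), L), -704)) = Add(4, Add(Mul(5, L, N), -704)) = Add(4, Add(-704, Mul(5, L, N))) = Add(-700, Mul(5, L, N)))
Add(Function('o')(Z, Function('H')(-15)), Mul(Mul(44, 79), -17)) = Add(Add(-700, Mul(5, 1, Rational(-8, 43))), Mul(Mul(44, 79), -17)) = Add(Add(-700, Rational(-40, 43)), Mul(3476, -17)) = Add(Rational(-30140, 43), -59092) = Rational(-2571096, 43)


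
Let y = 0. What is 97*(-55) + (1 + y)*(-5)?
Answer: -5340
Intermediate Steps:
97*(-55) + (1 + y)*(-5) = 97*(-55) + (1 + 0)*(-5) = -5335 + 1*(-5) = -5335 - 5 = -5340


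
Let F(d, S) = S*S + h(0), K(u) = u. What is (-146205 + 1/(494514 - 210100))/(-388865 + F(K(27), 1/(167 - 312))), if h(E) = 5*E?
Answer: 874277294970725/2325336618278336 ≈ 0.37598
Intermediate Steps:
F(d, S) = S**2 (F(d, S) = S*S + 5*0 = S**2 + 0 = S**2)
(-146205 + 1/(494514 - 210100))/(-388865 + F(K(27), 1/(167 - 312))) = (-146205 + 1/(494514 - 210100))/(-388865 + (1/(167 - 312))**2) = (-146205 + 1/284414)/(-388865 + (1/(-145))**2) = (-146205 + 1/284414)/(-388865 + (-1/145)**2) = -41582748869/(284414*(-388865 + 1/21025)) = -41582748869/(284414*(-8175886624/21025)) = -41582748869/284414*(-21025/8175886624) = 874277294970725/2325336618278336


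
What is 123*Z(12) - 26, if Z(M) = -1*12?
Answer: -1502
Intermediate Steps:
Z(M) = -12
123*Z(12) - 26 = 123*(-12) - 26 = -1476 - 26 = -1502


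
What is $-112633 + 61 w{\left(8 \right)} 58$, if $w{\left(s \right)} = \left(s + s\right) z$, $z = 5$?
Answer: $170407$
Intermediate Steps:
$w{\left(s \right)} = 10 s$ ($w{\left(s \right)} = \left(s + s\right) 5 = 2 s 5 = 10 s$)
$-112633 + 61 w{\left(8 \right)} 58 = -112633 + 61 \cdot 10 \cdot 8 \cdot 58 = -112633 + 61 \cdot 80 \cdot 58 = -112633 + 4880 \cdot 58 = -112633 + 283040 = 170407$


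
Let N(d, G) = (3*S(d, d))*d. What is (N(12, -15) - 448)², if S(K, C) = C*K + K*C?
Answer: 98406400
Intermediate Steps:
S(K, C) = 2*C*K (S(K, C) = C*K + C*K = 2*C*K)
N(d, G) = 6*d³ (N(d, G) = (3*(2*d*d))*d = (3*(2*d²))*d = (6*d²)*d = 6*d³)
(N(12, -15) - 448)² = (6*12³ - 448)² = (6*1728 - 448)² = (10368 - 448)² = 9920² = 98406400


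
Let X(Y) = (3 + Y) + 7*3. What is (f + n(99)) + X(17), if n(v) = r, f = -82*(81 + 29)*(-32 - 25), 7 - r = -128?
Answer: 514316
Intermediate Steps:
r = 135 (r = 7 - 1*(-128) = 7 + 128 = 135)
f = 514140 (f = -9020*(-57) = -82*(-6270) = 514140)
n(v) = 135
X(Y) = 24 + Y (X(Y) = (3 + Y) + 21 = 24 + Y)
(f + n(99)) + X(17) = (514140 + 135) + (24 + 17) = 514275 + 41 = 514316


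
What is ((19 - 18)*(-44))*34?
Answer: -1496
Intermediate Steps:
((19 - 18)*(-44))*34 = (1*(-44))*34 = -44*34 = -1496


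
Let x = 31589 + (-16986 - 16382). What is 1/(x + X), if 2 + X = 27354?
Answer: 1/25573 ≈ 3.9104e-5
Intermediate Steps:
X = 27352 (X = -2 + 27354 = 27352)
x = -1779 (x = 31589 - 33368 = -1779)
1/(x + X) = 1/(-1779 + 27352) = 1/25573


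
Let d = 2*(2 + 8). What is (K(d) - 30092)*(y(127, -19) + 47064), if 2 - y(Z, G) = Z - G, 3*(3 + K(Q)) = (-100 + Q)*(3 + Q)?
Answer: -1440835000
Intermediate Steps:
d = 20 (d = 2*10 = 20)
K(Q) = -3 + (-100 + Q)*(3 + Q)/3 (K(Q) = -3 + ((-100 + Q)*(3 + Q))/3 = -3 + (-100 + Q)*(3 + Q)/3)
y(Z, G) = 2 + G - Z (y(Z, G) = 2 - (Z - G) = 2 + (G - Z) = 2 + G - Z)
(K(d) - 30092)*(y(127, -19) + 47064) = ((-103 - 97/3*20 + (⅓)*20²) - 30092)*((2 - 19 - 1*127) + 47064) = ((-103 - 1940/3 + (⅓)*400) - 30092)*((2 - 19 - 127) + 47064) = ((-103 - 1940/3 + 400/3) - 30092)*(-144 + 47064) = (-1849/3 - 30092)*46920 = -92125/3*46920 = -1440835000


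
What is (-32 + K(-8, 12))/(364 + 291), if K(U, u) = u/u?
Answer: -31/655 ≈ -0.047328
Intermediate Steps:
K(U, u) = 1
(-32 + K(-8, 12))/(364 + 291) = (-32 + 1)/(364 + 291) = -31/655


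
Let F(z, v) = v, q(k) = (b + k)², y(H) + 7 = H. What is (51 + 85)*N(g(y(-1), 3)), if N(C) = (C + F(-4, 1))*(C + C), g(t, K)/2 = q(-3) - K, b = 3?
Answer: 8160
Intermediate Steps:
y(H) = -7 + H
q(k) = (3 + k)²
g(t, K) = -2*K (g(t, K) = 2*((3 - 3)² - K) = 2*(0² - K) = 2*(0 - K) = 2*(-K) = -2*K)
N(C) = 2*C*(1 + C) (N(C) = (C + 1)*(C + C) = (1 + C)*(2*C) = 2*C*(1 + C))
(51 + 85)*N(g(y(-1), 3)) = (51 + 85)*(2*(-2*3)*(1 - 2*3)) = 136*(2*(-6)*(1 - 6)) = 136*(2*(-6)*(-5)) = 136*60 = 8160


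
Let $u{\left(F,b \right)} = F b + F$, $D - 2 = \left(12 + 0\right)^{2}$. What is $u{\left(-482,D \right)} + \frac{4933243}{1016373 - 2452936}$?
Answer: $- \frac{101791168045}{1436563} \approx -70857.0$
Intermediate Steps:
$D = 146$ ($D = 2 + \left(12 + 0\right)^{2} = 2 + 12^{2} = 2 + 144 = 146$)
$u{\left(F,b \right)} = F + F b$
$u{\left(-482,D \right)} + \frac{4933243}{1016373 - 2452936} = - 482 \left(1 + 146\right) + \frac{4933243}{1016373 - 2452936} = \left(-482\right) 147 + \frac{4933243}{1016373 - 2452936} = -70854 + \frac{4933243}{-1436563} = -70854 + 4933243 \left(- \frac{1}{1436563}\right) = -70854 - \frac{4933243}{1436563} = - \frac{101791168045}{1436563}$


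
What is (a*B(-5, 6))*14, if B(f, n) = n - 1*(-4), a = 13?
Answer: 1820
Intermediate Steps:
B(f, n) = 4 + n (B(f, n) = n + 4 = 4 + n)
(a*B(-5, 6))*14 = (13*(4 + 6))*14 = (13*10)*14 = 130*14 = 1820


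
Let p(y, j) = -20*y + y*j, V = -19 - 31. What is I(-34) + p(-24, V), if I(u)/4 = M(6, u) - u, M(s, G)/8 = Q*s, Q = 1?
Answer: 2008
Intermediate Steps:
V = -50
M(s, G) = 8*s (M(s, G) = 8*(1*s) = 8*s)
p(y, j) = -20*y + j*y
I(u) = 192 - 4*u (I(u) = 4*(8*6 - u) = 4*(48 - u) = 192 - 4*u)
I(-34) + p(-24, V) = (192 - 4*(-34)) - 24*(-20 - 50) = (192 + 136) - 24*(-70) = 328 + 1680 = 2008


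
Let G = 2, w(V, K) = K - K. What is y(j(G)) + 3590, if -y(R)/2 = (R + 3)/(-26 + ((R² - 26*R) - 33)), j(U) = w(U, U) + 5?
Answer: 147194/41 ≈ 3590.1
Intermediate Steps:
w(V, K) = 0
j(U) = 5 (j(U) = 0 + 5 = 5)
y(R) = -2*(3 + R)/(-59 + R² - 26*R) (y(R) = -2*(R + 3)/(-26 + ((R² - 26*R) - 33)) = -2*(3 + R)/(-26 + (-33 + R² - 26*R)) = -2*(3 + R)/(-59 + R² - 26*R))
y(j(G)) + 3590 = 2*(3 + 5)/(59 - 1*5² + 26*5) + 3590 = 2*8/(59 - 1*25 + 130) + 3590 = 2*8/(59 - 25 + 130) + 3590 = 2*8/164 + 3590 = 2*(1/164)*8 + 3590 = 4/41 + 3590 = 147194/41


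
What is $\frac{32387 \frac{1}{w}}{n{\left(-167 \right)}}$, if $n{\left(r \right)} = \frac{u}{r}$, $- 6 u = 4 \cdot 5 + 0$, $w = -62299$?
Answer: $- \frac{16225887}{622990} \approx -26.045$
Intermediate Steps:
$u = - \frac{10}{3}$ ($u = - \frac{4 \cdot 5 + 0}{6} = - \frac{20 + 0}{6} = \left(- \frac{1}{6}\right) 20 = - \frac{10}{3} \approx -3.3333$)
$n{\left(r \right)} = - \frac{10}{3 r}$
$\frac{32387 \frac{1}{w}}{n{\left(-167 \right)}} = \frac{32387 \frac{1}{-62299}}{\left(- \frac{10}{3}\right) \frac{1}{-167}} = \frac{32387 \left(- \frac{1}{62299}\right)}{\left(- \frac{10}{3}\right) \left(- \frac{1}{167}\right)} = - \frac{32387}{62299 \cdot \frac{10}{501}} = \left(- \frac{32387}{62299}\right) \frac{501}{10} = - \frac{16225887}{622990}$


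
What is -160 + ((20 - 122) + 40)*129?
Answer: -8158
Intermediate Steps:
-160 + ((20 - 122) + 40)*129 = -160 + (-102 + 40)*129 = -160 - 62*129 = -160 - 7998 = -8158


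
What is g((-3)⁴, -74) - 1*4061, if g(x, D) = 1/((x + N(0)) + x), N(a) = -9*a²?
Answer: -657881/162 ≈ -4061.0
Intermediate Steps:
g(x, D) = 1/(2*x) (g(x, D) = 1/((x - 9*0²) + x) = 1/((x - 9*0) + x) = 1/((x + 0) + x) = 1/(x + x) = 1/(2*x))
g((-3)⁴, -74) - 1*4061 = 1/(2*((-3)⁴)) - 1*4061 = (½)/81 - 4061 = (½)*(1/81) - 4061 = 1/162 - 4061 = -657881/162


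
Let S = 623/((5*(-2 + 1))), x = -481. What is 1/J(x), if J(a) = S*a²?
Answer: -5/144137903 ≈ -3.4689e-8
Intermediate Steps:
S = -623/5 (S = 623/((5*(-1))) = 623/(-5) = 623*(-⅕) = -623/5 ≈ -124.60)
J(a) = -623*a²/5
1/J(x) = 1/(-623/5*(-481)²) = 1/(-623/5*231361) = 1/(-144137903/5) = -5/144137903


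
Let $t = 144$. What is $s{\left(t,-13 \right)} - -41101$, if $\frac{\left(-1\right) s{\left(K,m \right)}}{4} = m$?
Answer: $41153$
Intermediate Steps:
$s{\left(K,m \right)} = - 4 m$
$s{\left(t,-13 \right)} - -41101 = \left(-4\right) \left(-13\right) - -41101 = 52 + 41101 = 41153$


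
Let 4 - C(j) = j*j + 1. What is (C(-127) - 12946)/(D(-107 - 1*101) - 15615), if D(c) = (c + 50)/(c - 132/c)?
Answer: 313483376/168368329 ≈ 1.8619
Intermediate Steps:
D(c) = (50 + c)/(c - 132/c)
C(j) = 3 - j² (C(j) = 4 - (j*j + 1) = 4 - (j² + 1) = 4 - (1 + j²) = 4 + (-1 - j²) = 3 - j²)
(C(-127) - 12946)/(D(-107 - 1*101) - 15615) = ((3 - 1*(-127)²) - 12946)/((-107 - 1*101)*(50 + (-107 - 1*101))/(-132 + (-107 - 1*101)²) - 15615) = ((3 - 1*16129) - 12946)/((-107 - 101)*(50 + (-107 - 101))/(-132 + (-107 - 101)²) - 15615) = ((3 - 16129) - 12946)/(-208*(50 - 208)/(-132 + (-208)²) - 15615) = (-16126 - 12946)/(-208*(-158)/(-132 + 43264) - 15615) = -29072/(-208*(-158)/43132 - 15615) = -29072/(-208*1/43132*(-158) - 15615) = -29072/(8216/10783 - 15615) = -29072/(-168368329/10783) = -29072*(-10783/168368329) = 313483376/168368329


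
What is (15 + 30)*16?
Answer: 720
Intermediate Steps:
(15 + 30)*16 = 45*16 = 720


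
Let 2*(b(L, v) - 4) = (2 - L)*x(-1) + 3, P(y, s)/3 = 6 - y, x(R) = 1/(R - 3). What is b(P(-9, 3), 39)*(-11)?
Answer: -957/8 ≈ -119.63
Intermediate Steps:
x(R) = 1/(-3 + R)
P(y, s) = 18 - 3*y (P(y, s) = 3*(6 - y) = 18 - 3*y)
b(L, v) = 21/4 + L/8 (b(L, v) = 4 + ((2 - L)/(-3 - 1) + 3)/2 = 4 + ((2 - L)/(-4) + 3)/2 = 4 + ((2 - L)*(-¼) + 3)/2 = 4 + ((-½ + L/4) + 3)/2 = 4 + (5/2 + L/4)/2 = 4 + (5/4 + L/8) = 21/4 + L/8)
b(P(-9, 3), 39)*(-11) = (21/4 + (18 - 3*(-9))/8)*(-11) = (21/4 + (18 + 27)/8)*(-11) = (21/4 + (⅛)*45)*(-11) = (21/4 + 45/8)*(-11) = (87/8)*(-11) = -957/8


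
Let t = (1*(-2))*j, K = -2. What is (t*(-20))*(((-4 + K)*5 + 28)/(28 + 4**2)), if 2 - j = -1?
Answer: -60/11 ≈ -5.4545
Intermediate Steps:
j = 3 (j = 2 - 1*(-1) = 2 + 1 = 3)
t = -6 (t = (1*(-2))*3 = -2*3 = -6)
(t*(-20))*(((-4 + K)*5 + 28)/(28 + 4**2)) = (-6*(-20))*(((-4 - 2)*5 + 28)/(28 + 4**2)) = 120*((-6*5 + 28)/(28 + 16)) = 120*((-30 + 28)/44) = 120*(-2*1/44) = 120*(-1/22) = -60/11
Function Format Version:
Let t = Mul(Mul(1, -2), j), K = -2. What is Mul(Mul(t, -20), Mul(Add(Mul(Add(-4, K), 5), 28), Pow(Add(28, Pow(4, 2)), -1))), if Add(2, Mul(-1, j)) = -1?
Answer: Rational(-60, 11) ≈ -5.4545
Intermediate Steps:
j = 3 (j = Add(2, Mul(-1, -1)) = Add(2, 1) = 3)
t = -6 (t = Mul(Mul(1, -2), 3) = Mul(-2, 3) = -6)
Mul(Mul(t, -20), Mul(Add(Mul(Add(-4, K), 5), 28), Pow(Add(28, Pow(4, 2)), -1))) = Mul(Mul(-6, -20), Mul(Add(Mul(Add(-4, -2), 5), 28), Pow(Add(28, Pow(4, 2)), -1))) = Mul(120, Mul(Add(Mul(-6, 5), 28), Pow(Add(28, 16), -1))) = Mul(120, Mul(Add(-30, 28), Pow(44, -1))) = Mul(120, Mul(-2, Rational(1, 44))) = Mul(120, Rational(-1, 22)) = Rational(-60, 11)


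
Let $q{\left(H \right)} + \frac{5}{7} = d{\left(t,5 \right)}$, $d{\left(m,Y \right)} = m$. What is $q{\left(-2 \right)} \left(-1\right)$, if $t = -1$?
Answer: $\frac{12}{7} \approx 1.7143$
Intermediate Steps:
$q{\left(H \right)} = - \frac{12}{7}$ ($q{\left(H \right)} = - \frac{5}{7} - 1 = - \frac{12}{7}$)
$q{\left(-2 \right)} \left(-1\right) = \left(- \frac{12}{7}\right) \left(-1\right) = \frac{12}{7}$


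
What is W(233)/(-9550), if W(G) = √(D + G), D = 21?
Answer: -√254/9550 ≈ -0.0016688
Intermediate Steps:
W(G) = √(21 + G)
W(233)/(-9550) = √(21 + 233)/(-9550) = √254*(-1/9550) = -√254/9550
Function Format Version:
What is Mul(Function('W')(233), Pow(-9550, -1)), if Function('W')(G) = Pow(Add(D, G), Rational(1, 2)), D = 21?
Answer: Mul(Rational(-1, 9550), Pow(254, Rational(1, 2))) ≈ -0.0016688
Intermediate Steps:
Function('W')(G) = Pow(Add(21, G), Rational(1, 2))
Mul(Function('W')(233), Pow(-9550, -1)) = Mul(Pow(Add(21, 233), Rational(1, 2)), Pow(-9550, -1)) = Mul(Pow(254, Rational(1, 2)), Rational(-1, 9550)) = Mul(Rational(-1, 9550), Pow(254, Rational(1, 2)))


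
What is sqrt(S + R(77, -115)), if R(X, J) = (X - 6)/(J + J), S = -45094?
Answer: I*sqrt(2385488930)/230 ≈ 212.35*I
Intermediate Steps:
R(X, J) = (-6 + X)/(2*J) (R(X, J) = (-6 + X)/((2*J)) = (-6 + X)*(1/(2*J)) = (-6 + X)/(2*J))
sqrt(S + R(77, -115)) = sqrt(-45094 + (1/2)*(-6 + 77)/(-115)) = sqrt(-45094 + (1/2)*(-1/115)*71) = sqrt(-45094 - 71/230) = sqrt(-10371691/230) = I*sqrt(2385488930)/230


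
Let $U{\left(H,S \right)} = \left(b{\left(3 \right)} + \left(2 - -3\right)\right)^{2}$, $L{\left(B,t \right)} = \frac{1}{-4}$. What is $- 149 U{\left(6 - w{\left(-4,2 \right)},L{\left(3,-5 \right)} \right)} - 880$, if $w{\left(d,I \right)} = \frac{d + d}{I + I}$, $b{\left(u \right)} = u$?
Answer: $-10416$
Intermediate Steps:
$w{\left(d,I \right)} = \frac{d}{I}$ ($w{\left(d,I \right)} = \frac{2 d}{2 I} = 2 d \frac{1}{2 I} = \frac{d}{I}$)
$L{\left(B,t \right)} = - \frac{1}{4}$
$U{\left(H,S \right)} = 64$ ($U{\left(H,S \right)} = \left(3 + \left(2 - -3\right)\right)^{2} = \left(3 + \left(2 + 3\right)\right)^{2} = \left(3 + 5\right)^{2} = 8^{2} = 64$)
$- 149 U{\left(6 - w{\left(-4,2 \right)},L{\left(3,-5 \right)} \right)} - 880 = \left(-149\right) 64 - 880 = -9536 - 880 = -10416$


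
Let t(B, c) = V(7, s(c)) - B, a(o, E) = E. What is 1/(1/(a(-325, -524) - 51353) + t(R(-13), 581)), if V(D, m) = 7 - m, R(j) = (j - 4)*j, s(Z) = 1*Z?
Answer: -51877/41242216 ≈ -0.0012579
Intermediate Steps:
s(Z) = Z
R(j) = j*(-4 + j) (R(j) = (-4 + j)*j = j*(-4 + j))
t(B, c) = 7 - B - c (t(B, c) = (7 - c) - B = 7 - B - c)
1/(1/(a(-325, -524) - 51353) + t(R(-13), 581)) = 1/(1/(-524 - 51353) + (7 - (-13)*(-4 - 13) - 1*581)) = 1/(1/(-51877) + (7 - (-13)*(-17) - 581)) = 1/(-1/51877 + (7 - 1*221 - 581)) = 1/(-1/51877 + (7 - 221 - 581)) = 1/(-1/51877 - 795) = 1/(-41242216/51877) = -51877/41242216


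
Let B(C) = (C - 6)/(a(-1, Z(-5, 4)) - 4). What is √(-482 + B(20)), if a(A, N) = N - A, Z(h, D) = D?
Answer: 6*I*√13 ≈ 21.633*I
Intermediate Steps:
B(C) = -6 + C (B(C) = (C - 6)/((4 - 1*(-1)) - 4) = (-6 + C)/((4 + 1) - 4) = (-6 + C)/(5 - 4) = (-6 + C)/1 = (-6 + C)*1 = -6 + C)
√(-482 + B(20)) = √(-482 + (-6 + 20)) = √(-482 + 14) = √(-468) = 6*I*√13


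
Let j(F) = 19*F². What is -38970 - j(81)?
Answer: -163629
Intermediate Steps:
-38970 - j(81) = -38970 - 19*81² = -38970 - 19*6561 = -38970 - 1*124659 = -38970 - 124659 = -163629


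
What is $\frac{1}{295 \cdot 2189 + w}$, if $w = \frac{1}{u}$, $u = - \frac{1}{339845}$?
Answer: $\frac{1}{305910} \approx 3.2689 \cdot 10^{-6}$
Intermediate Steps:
$u = - \frac{1}{339845}$ ($u = \left(-1\right) \frac{1}{339845} = - \frac{1}{339845} \approx -2.9425 \cdot 10^{-6}$)
$w = -339845$ ($w = \frac{1}{- \frac{1}{339845}} = -339845$)
$\frac{1}{295 \cdot 2189 + w} = \frac{1}{295 \cdot 2189 - 339845} = \frac{1}{645755 - 339845} = \frac{1}{305910}$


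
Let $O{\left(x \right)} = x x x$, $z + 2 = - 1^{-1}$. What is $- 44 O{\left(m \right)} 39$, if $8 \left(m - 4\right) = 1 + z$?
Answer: $- \frac{1447875}{16} \approx -90492.0$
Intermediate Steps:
$z = -3$ ($z = -2 - 1^{-1} = -2 - 1 = -3$)
$m = \frac{15}{4}$ ($m = 4 + \frac{1 - 3}{8} = 4 + \frac{1}{8} \left(-2\right) = 4 - \frac{1}{4} = \frac{15}{4} \approx 3.75$)
$O{\left(x \right)} = x^{3}$ ($O{\left(x \right)} = x^{2} x = x^{3}$)
$- 44 O{\left(m \right)} 39 = - 44 \left(\frac{15}{4}\right)^{3} \cdot 39 = \left(-44\right) \frac{3375}{64} \cdot 39 = \left(- \frac{37125}{16}\right) 39 = - \frac{1447875}{16}$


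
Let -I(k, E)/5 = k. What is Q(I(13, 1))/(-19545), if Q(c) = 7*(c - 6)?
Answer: 497/19545 ≈ 0.025429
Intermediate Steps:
I(k, E) = -5*k
Q(c) = -42 + 7*c (Q(c) = 7*(-6 + c) = -42 + 7*c)
Q(I(13, 1))/(-19545) = (-42 + 7*(-5*13))/(-19545) = (-42 + 7*(-65))*(-1/19545) = (-42 - 455)*(-1/19545) = -497*(-1/19545) = 497/19545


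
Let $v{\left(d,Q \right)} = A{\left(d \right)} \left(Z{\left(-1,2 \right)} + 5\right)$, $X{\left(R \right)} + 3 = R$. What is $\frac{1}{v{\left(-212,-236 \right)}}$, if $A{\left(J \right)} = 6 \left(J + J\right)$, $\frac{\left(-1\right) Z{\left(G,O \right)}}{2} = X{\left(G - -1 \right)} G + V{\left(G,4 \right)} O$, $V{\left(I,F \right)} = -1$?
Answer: $- \frac{1}{7632} \approx -0.00013103$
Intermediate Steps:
$X{\left(R \right)} = -3 + R$
$Z{\left(G,O \right)} = 2 O - 2 G \left(-2 + G\right)$ ($Z{\left(G,O \right)} = - 2 \left(\left(-3 + \left(G - -1\right)\right) G - O\right) = - 2 \left(\left(-3 + \left(G + 1\right)\right) G - O\right) = - 2 \left(\left(-3 + \left(1 + G\right)\right) G - O\right) = - 2 \left(\left(-2 + G\right) G - O\right) = - 2 \left(G \left(-2 + G\right) - O\right) = - 2 \left(- O + G \left(-2 + G\right)\right) = 2 O - 2 G \left(-2 + G\right)$)
$A{\left(J \right)} = 12 J$ ($A{\left(J \right)} = 6 \cdot 2 J = 12 J$)
$v{\left(d,Q \right)} = 36 d$ ($v{\left(d,Q \right)} = 12 d \left(\left(2 \cdot 2 - - 2 \left(-2 - 1\right)\right) + 5\right) = 12 d \left(\left(4 - \left(-2\right) \left(-3\right)\right) + 5\right) = 12 d \left(\left(4 - 6\right) + 5\right) = 12 d \left(-2 + 5\right) = 12 d 3 = 36 d$)
$\frac{1}{v{\left(-212,-236 \right)}} = \frac{1}{36 \left(-212\right)} = \frac{1}{-7632} = - \frac{1}{7632}$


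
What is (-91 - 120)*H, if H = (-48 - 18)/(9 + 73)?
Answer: 6963/41 ≈ 169.83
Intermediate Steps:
H = -33/41 (H = -66/82 = -66*1/82 = -33/41 ≈ -0.80488)
(-91 - 120)*H = (-91 - 120)*(-33/41) = -211*(-33/41) = 6963/41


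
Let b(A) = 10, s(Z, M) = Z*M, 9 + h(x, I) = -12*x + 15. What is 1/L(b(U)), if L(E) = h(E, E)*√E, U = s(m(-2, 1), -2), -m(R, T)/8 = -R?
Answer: -√10/1140 ≈ -0.0027739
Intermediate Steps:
m(R, T) = 8*R (m(R, T) = -(-8)*R = 8*R)
h(x, I) = 6 - 12*x (h(x, I) = -9 + (-12*x + 15) = -9 + (15 - 12*x) = 6 - 12*x)
s(Z, M) = M*Z
U = 32 (U = -16*(-2) = -2*(-16) = 32)
L(E) = √E*(6 - 12*E) (L(E) = (6 - 12*E)*√E = √E*(6 - 12*E))
1/L(b(U)) = 1/(√10*(6 - 12*10)) = 1/(√10*(6 - 120)) = 1/(√10*(-114)) = 1/(-114*√10) = -√10/1140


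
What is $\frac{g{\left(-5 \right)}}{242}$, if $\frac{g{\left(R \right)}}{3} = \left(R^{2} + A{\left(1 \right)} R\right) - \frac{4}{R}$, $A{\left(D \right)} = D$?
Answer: $\frac{156}{605} \approx 0.25785$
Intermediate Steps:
$g{\left(R \right)} = - \frac{12}{R} + 3 R + 3 R^{2}$ ($g{\left(R \right)} = 3 \left(\left(R^{2} + 1 R\right) - \frac{4}{R}\right) = 3 \left(\left(R^{2} + R\right) - \frac{4}{R}\right) = 3 \left(\left(R + R^{2}\right) - \frac{4}{R}\right) = 3 \left(R + R^{2} - \frac{4}{R}\right) = - \frac{12}{R} + 3 R + 3 R^{2}$)
$\frac{g{\left(-5 \right)}}{242} = \frac{3 \frac{1}{-5} \left(-4 + \left(-5\right)^{2} \left(1 - 5\right)\right)}{242} = \frac{3 \left(- \frac{1}{5}\right) \left(-4 + 25 \left(-4\right)\right)}{242} = \frac{3 \left(- \frac{1}{5}\right) \left(-4 - 100\right)}{242} = \frac{3 \left(- \frac{1}{5}\right) \left(-104\right)}{242} = \frac{1}{242} \cdot \frac{312}{5} = \frac{156}{605}$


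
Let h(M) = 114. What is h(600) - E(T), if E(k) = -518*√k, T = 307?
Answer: 114 + 518*√307 ≈ 9190.1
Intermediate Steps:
h(600) - E(T) = 114 - (-518)*√307 = 114 + 518*√307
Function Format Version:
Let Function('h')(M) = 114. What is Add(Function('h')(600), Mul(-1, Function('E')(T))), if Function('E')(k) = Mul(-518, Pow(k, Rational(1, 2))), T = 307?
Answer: Add(114, Mul(518, Pow(307, Rational(1, 2)))) ≈ 9190.1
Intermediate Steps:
Add(Function('h')(600), Mul(-1, Function('E')(T))) = Add(114, Mul(-1, Mul(-518, Pow(307, Rational(1, 2))))) = Add(114, Mul(518, Pow(307, Rational(1, 2))))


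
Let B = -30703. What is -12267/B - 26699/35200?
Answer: -387940997/1080745600 ≈ -0.35896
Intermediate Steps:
-12267/B - 26699/35200 = -12267/(-30703) - 26699/35200 = -12267*(-1/30703) - 26699*1/35200 = 12267/30703 - 26699/35200 = -387940997/1080745600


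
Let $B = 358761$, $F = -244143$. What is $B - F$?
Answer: $602904$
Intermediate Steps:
$B - F = 358761 - -244143 = 358761 + 244143 = 602904$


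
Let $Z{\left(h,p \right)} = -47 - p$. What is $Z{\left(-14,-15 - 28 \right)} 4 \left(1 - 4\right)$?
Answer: $48$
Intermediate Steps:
$Z{\left(-14,-15 - 28 \right)} 4 \left(1 - 4\right) = \left(-47 - \left(-15 - 28\right)\right) 4 \left(1 - 4\right) = \left(-47 - -43\right) 4 \left(-3\right) = \left(-47 + 43\right) \left(-12\right) = \left(-4\right) \left(-12\right) = 48$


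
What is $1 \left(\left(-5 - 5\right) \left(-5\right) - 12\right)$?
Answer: $38$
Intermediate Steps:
$1 \left(\left(-5 - 5\right) \left(-5\right) - 12\right) = 1 \left(\left(-10\right) \left(-5\right) - 12\right) = 1 \left(50 - 12\right) = 1 \cdot 38 = 38$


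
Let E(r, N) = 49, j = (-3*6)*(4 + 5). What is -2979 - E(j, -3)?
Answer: -3028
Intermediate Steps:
j = -162 (j = -18*9 = -162)
-2979 - E(j, -3) = -2979 - 1*49 = -2979 - 49 = -3028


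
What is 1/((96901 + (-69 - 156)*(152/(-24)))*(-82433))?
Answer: -1/8105307158 ≈ -1.2338e-10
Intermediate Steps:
1/((96901 + (-69 - 156)*(152/(-24)))*(-82433)) = -1/82433/(96901 - 34200*(-1)/24) = -1/82433/(96901 - 225*(-19/3)) = -1/82433/(96901 + 1425) = -1/82433/98326 = (1/98326)*(-1/82433) = -1/8105307158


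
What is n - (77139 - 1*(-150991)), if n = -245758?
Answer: -473888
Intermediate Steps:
n - (77139 - 1*(-150991)) = -245758 - (77139 - 1*(-150991)) = -245758 - (77139 + 150991) = -245758 - 1*228130 = -245758 - 228130 = -473888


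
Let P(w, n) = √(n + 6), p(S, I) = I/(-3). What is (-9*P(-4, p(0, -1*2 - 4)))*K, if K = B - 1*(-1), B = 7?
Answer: -144*√2 ≈ -203.65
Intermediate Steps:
p(S, I) = -I/3 (p(S, I) = I*(-⅓) = -I/3)
P(w, n) = √(6 + n)
K = 8 (K = 7 - 1*(-1) = 7 + 1 = 8)
(-9*P(-4, p(0, -1*2 - 4)))*K = -9*√(6 - (-1*2 - 4)/3)*8 = -9*√(6 - (-2 - 4)/3)*8 = -9*√(6 - ⅓*(-6))*8 = -9*√(6 + 2)*8 = -18*√2*8 = -144*√2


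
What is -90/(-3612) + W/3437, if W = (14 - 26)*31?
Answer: -24627/295582 ≈ -0.083317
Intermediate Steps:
W = -372 (W = -12*31 = -372)
-90/(-3612) + W/3437 = -90/(-3612) - 372/3437 = -90*(-1/3612) - 372*1/3437 = 15/602 - 372/3437 = -24627/295582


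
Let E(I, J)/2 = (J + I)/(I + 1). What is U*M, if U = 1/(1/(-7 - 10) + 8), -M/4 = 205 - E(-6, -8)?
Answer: -67796/675 ≈ -100.44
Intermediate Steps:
E(I, J) = 2*(I + J)/(1 + I) (E(I, J) = 2*((J + I)/(I + 1)) = 2*((I + J)/(1 + I)) = 2*(I + J)/(1 + I))
M = -3988/5 (M = -4*(205 - 2*(-6 - 8)/(1 - 6)) = -4*(205 - 2*(-14)/(-5)) = -4*(205 - 2*(-1)*(-14)/5) = -4*(205 - 1*28/5) = -4*(205 - 28/5) = -4*997/5 = -3988/5 ≈ -797.60)
U = 17/135 (U = 1/(1/(-17) + 8) = 1/(-1/17 + 8) = 1/(135/17) = 17/135 ≈ 0.12593)
U*M = (17/135)*(-3988/5) = -67796/675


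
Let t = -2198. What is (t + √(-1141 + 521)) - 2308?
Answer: -4506 + 2*I*√155 ≈ -4506.0 + 24.9*I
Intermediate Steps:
(t + √(-1141 + 521)) - 2308 = (-2198 + √(-1141 + 521)) - 2308 = (-2198 + √(-620)) - 2308 = (-2198 + 2*I*√155) - 2308 = -4506 + 2*I*√155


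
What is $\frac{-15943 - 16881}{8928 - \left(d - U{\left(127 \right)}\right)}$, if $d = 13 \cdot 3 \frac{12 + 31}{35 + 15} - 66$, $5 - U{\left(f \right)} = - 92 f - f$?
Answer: $- \frac{1641200}{1038823} \approx -1.5799$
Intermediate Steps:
$U{\left(f \right)} = 5 + 93 f$ ($U{\left(f \right)} = 5 - \left(- 92 f - f\right) = 5 - - 93 f = 5 + 93 f$)
$d = - \frac{1623}{50}$ ($d = 39 \cdot \frac{43}{50} - 66 = \frac{1677}{50} - 66 = - \frac{1623}{50} \approx -32.46$)
$\frac{-15943 - 16881}{8928 - \left(d - U{\left(127 \right)}\right)} = \frac{-15943 - 16881}{8928 + \left(\left(5 + 93 \cdot 127\right) - - \frac{1623}{50}\right)} = - \frac{32824}{8928 + \left(\left(5 + 11811\right) + \frac{1623}{50}\right)} = - \frac{32824}{8928 + \left(11816 + \frac{1623}{50}\right)} = - \frac{32824}{8928 + \frac{592423}{50}} = - \frac{32824}{\frac{1038823}{50}} = \left(-32824\right) \frac{50}{1038823} = - \frac{1641200}{1038823}$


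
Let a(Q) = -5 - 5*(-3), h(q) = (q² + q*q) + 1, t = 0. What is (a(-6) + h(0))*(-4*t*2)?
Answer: 0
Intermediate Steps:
h(q) = 1 + 2*q² (h(q) = (q² + q²) + 1 = 2*q² + 1 = 1 + 2*q²)
a(Q) = 10 (a(Q) = -5 + 15 = 10)
(a(-6) + h(0))*(-4*t*2) = (10 + (1 + 2*0²))*(-4*0*2) = (10 + (1 + 2*0))*(0*2) = (10 + (1 + 0))*0 = (10 + 1)*0 = 11*0 = 0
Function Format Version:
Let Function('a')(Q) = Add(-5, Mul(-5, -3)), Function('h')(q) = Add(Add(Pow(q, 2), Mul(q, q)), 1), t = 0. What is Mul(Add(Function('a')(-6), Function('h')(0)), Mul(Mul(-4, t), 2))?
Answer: 0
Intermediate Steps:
Function('h')(q) = Add(1, Mul(2, Pow(q, 2))) (Function('h')(q) = Add(Add(Pow(q, 2), Pow(q, 2)), 1) = Add(Mul(2, Pow(q, 2)), 1) = Add(1, Mul(2, Pow(q, 2))))
Function('a')(Q) = 10 (Function('a')(Q) = Add(-5, 15) = 10)
Mul(Add(Function('a')(-6), Function('h')(0)), Mul(Mul(-4, t), 2)) = Mul(Add(10, Add(1, Mul(2, Pow(0, 2)))), Mul(Mul(-4, 0), 2)) = Mul(Add(10, Add(1, Mul(2, 0))), Mul(0, 2)) = Mul(Add(10, Add(1, 0)), 0) = Mul(Add(10, 1), 0) = Mul(11, 0) = 0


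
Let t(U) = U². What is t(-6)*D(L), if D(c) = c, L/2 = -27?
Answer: -1944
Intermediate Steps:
L = -54 (L = 2*(-27) = -54)
t(-6)*D(L) = (-6)²*(-54) = 36*(-54) = -1944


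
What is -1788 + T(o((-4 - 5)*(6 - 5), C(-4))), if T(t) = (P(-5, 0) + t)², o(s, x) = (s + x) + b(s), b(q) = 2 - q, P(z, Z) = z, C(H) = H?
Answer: -1739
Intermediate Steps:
o(s, x) = 2 + x (o(s, x) = (s + x) + (2 - s) = 2 + x)
T(t) = (-5 + t)²
-1788 + T(o((-4 - 5)*(6 - 5), C(-4))) = -1788 + (-5 + (2 - 4))² = -1788 + (-5 - 2)² = -1788 + (-7)² = -1788 + 49 = -1739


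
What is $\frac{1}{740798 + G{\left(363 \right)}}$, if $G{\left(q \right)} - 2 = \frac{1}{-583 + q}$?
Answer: $\frac{220}{162975999} \approx 1.3499 \cdot 10^{-6}$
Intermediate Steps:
$G{\left(q \right)} = 2 + \frac{1}{-583 + q}$
$\frac{1}{740798 + G{\left(363 \right)}} = \frac{1}{740798 + \frac{-1165 + 2 \cdot 363}{-583 + 363}} = \frac{1}{740798 + \frac{-1165 + 726}{-220}} = \frac{1}{740798 - - \frac{439}{220}} = \frac{1}{740798 + \frac{439}{220}} = \frac{1}{\frac{162975999}{220}} = \frac{220}{162975999}$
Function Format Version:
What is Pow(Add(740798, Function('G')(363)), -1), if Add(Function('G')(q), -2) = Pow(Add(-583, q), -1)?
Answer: Rational(220, 162975999) ≈ 1.3499e-6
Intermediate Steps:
Function('G')(q) = Add(2, Pow(Add(-583, q), -1))
Pow(Add(740798, Function('G')(363)), -1) = Pow(Add(740798, Mul(Pow(Add(-583, 363), -1), Add(-1165, Mul(2, 363)))), -1) = Pow(Add(740798, Mul(Pow(-220, -1), Add(-1165, 726))), -1) = Pow(Add(740798, Mul(Rational(-1, 220), -439)), -1) = Pow(Add(740798, Rational(439, 220)), -1) = Pow(Rational(162975999, 220), -1) = Rational(220, 162975999)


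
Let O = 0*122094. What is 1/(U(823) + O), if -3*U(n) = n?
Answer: -3/823 ≈ -0.0036452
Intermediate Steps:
U(n) = -n/3
O = 0
1/(U(823) + O) = 1/(-⅓*823 + 0) = 1/(-823/3 + 0) = 1/(-823/3) = -3/823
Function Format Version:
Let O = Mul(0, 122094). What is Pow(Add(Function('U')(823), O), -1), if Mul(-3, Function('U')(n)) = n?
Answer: Rational(-3, 823) ≈ -0.0036452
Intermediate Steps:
Function('U')(n) = Mul(Rational(-1, 3), n)
O = 0
Pow(Add(Function('U')(823), O), -1) = Pow(Add(Mul(Rational(-1, 3), 823), 0), -1) = Pow(Add(Rational(-823, 3), 0), -1) = Pow(Rational(-823, 3), -1) = Rational(-3, 823)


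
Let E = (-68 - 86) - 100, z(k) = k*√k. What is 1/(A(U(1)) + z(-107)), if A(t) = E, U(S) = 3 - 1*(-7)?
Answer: I/(-254*I + 107*√107) ≈ -0.00019697 + 0.00085829*I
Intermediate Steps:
z(k) = k^(3/2)
U(S) = 10 (U(S) = 3 + 7 = 10)
E = -254 (E = -154 - 100 = -254)
A(t) = -254
1/(A(U(1)) + z(-107)) = 1/(-254 + (-107)^(3/2)) = 1/(-254 - 107*I*√107)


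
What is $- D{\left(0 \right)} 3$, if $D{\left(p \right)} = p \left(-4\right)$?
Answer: $0$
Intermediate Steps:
$D{\left(p \right)} = - 4 p$
$- D{\left(0 \right)} 3 = - \left(-4\right) 0 \cdot 3 = \left(-1\right) 0 \cdot 3 = 0 \cdot 3 = 0$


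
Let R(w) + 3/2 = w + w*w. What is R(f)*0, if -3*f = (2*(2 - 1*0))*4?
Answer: 0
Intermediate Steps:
f = -16/3 (f = -2*(2 - 1*0)*4/3 = -2*(2 + 0)*4/3 = -2*2*4/3 = -4*4/3 = -⅓*16 = -16/3 ≈ -5.3333)
R(w) = -3/2 + w + w² (R(w) = -3/2 + (w + w*w) = -3/2 + (w + w²) = -3/2 + w + w²)
R(f)*0 = (-3/2 - 16/3 + (-16/3)²)*0 = (-3/2 - 16/3 + 256/9)*0 = (389/18)*0 = 0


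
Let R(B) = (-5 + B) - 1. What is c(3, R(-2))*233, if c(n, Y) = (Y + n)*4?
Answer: -4660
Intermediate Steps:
R(B) = -6 + B
c(n, Y) = 4*Y + 4*n
c(3, R(-2))*233 = (4*(-6 - 2) + 4*3)*233 = (4*(-8) + 12)*233 = (-32 + 12)*233 = -20*233 = -4660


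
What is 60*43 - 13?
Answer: 2567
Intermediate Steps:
60*43 - 13 = 2580 - 13 = 2567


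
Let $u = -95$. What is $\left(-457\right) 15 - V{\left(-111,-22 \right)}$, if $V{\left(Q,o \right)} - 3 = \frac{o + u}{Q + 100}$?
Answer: $- \frac{75555}{11} \approx -6868.6$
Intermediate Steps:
$V{\left(Q,o \right)} = 3 + \frac{-95 + o}{100 + Q}$ ($V{\left(Q,o \right)} = 3 + \frac{o - 95}{Q + 100} = 3 + \frac{-95 + o}{100 + Q}$)
$\left(-457\right) 15 - V{\left(-111,-22 \right)} = \left(-457\right) 15 - \frac{205 - 22 + 3 \left(-111\right)}{100 - 111} = -6855 - \frac{205 - 22 - 333}{-11} = -6855 - \left(- \frac{1}{11}\right) \left(-150\right) = -6855 - \frac{150}{11} = - \frac{75555}{11}$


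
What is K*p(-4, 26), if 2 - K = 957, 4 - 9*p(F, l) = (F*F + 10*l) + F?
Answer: 255940/9 ≈ 28438.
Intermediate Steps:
p(F, l) = 4/9 - 10*l/9 - F/9 - F**2/9 (p(F, l) = 4/9 - ((F*F + 10*l) + F)/9 = 4/9 - ((F**2 + 10*l) + F)/9 = 4/9 - (F + F**2 + 10*l)/9 = 4/9 + (-10*l/9 - F/9 - F**2/9) = 4/9 - 10*l/9 - F/9 - F**2/9)
K = -955 (K = 2 - 1*957 = 2 - 957 = -955)
K*p(-4, 26) = -955*(4/9 - 10/9*26 - 1/9*(-4) - 1/9*(-4)**2) = -955*(4/9 - 260/9 + 4/9 - 1/9*16) = -955*(4/9 - 260/9 + 4/9 - 16/9) = -955*(-268/9) = 255940/9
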